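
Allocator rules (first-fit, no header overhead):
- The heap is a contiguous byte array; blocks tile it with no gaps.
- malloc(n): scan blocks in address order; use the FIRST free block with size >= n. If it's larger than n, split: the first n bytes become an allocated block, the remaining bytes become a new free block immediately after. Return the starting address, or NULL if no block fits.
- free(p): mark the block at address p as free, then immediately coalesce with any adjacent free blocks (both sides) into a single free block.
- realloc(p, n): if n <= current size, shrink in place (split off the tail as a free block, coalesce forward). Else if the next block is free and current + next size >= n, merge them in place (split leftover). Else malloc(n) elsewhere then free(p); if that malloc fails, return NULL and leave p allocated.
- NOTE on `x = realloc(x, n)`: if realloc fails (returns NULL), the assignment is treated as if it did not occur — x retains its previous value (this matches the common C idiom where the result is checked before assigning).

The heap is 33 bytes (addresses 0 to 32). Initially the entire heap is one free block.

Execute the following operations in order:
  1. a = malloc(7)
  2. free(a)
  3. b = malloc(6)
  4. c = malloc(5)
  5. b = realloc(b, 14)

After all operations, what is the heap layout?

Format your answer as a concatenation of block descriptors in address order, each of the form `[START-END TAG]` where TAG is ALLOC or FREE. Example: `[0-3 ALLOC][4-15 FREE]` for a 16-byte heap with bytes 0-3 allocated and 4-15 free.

Op 1: a = malloc(7) -> a = 0; heap: [0-6 ALLOC][7-32 FREE]
Op 2: free(a) -> (freed a); heap: [0-32 FREE]
Op 3: b = malloc(6) -> b = 0; heap: [0-5 ALLOC][6-32 FREE]
Op 4: c = malloc(5) -> c = 6; heap: [0-5 ALLOC][6-10 ALLOC][11-32 FREE]
Op 5: b = realloc(b, 14) -> b = 11; heap: [0-5 FREE][6-10 ALLOC][11-24 ALLOC][25-32 FREE]

Answer: [0-5 FREE][6-10 ALLOC][11-24 ALLOC][25-32 FREE]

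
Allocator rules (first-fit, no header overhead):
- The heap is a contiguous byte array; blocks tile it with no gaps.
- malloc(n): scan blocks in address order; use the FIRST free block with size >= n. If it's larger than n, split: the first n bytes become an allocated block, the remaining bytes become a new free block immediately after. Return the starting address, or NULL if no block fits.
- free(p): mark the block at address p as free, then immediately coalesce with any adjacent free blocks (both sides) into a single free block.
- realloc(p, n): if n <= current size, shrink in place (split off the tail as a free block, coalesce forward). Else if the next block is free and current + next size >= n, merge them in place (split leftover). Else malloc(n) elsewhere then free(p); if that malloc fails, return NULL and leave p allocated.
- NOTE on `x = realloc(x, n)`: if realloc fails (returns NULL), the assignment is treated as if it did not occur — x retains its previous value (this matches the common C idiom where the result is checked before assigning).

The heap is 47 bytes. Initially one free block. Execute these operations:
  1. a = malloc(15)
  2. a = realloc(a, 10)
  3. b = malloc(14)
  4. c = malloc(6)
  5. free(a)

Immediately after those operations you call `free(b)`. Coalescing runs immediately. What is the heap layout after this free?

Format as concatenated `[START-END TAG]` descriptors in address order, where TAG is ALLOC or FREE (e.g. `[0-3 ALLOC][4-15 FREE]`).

Op 1: a = malloc(15) -> a = 0; heap: [0-14 ALLOC][15-46 FREE]
Op 2: a = realloc(a, 10) -> a = 0; heap: [0-9 ALLOC][10-46 FREE]
Op 3: b = malloc(14) -> b = 10; heap: [0-9 ALLOC][10-23 ALLOC][24-46 FREE]
Op 4: c = malloc(6) -> c = 24; heap: [0-9 ALLOC][10-23 ALLOC][24-29 ALLOC][30-46 FREE]
Op 5: free(a) -> (freed a); heap: [0-9 FREE][10-23 ALLOC][24-29 ALLOC][30-46 FREE]
free(b): b = 10 -> block [10-23 ALLOC]; mark free, coalesce with adjacent free neighbors -> [0-23 FREE][24-29 ALLOC][30-46 FREE]

Answer: [0-23 FREE][24-29 ALLOC][30-46 FREE]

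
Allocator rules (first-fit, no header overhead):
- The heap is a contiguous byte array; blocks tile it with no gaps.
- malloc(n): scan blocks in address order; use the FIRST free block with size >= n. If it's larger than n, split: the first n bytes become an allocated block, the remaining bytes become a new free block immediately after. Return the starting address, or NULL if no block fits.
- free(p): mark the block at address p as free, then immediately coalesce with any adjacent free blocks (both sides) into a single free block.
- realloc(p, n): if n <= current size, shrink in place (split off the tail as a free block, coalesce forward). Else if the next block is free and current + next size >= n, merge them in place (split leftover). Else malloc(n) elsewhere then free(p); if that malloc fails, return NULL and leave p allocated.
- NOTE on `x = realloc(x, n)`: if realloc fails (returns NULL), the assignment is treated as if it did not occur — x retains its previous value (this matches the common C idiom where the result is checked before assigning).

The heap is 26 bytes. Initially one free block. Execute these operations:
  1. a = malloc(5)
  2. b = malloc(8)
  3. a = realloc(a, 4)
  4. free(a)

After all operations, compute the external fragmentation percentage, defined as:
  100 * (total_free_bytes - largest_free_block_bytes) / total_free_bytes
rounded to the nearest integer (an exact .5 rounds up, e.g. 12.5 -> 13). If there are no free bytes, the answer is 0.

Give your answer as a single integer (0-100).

Answer: 28

Derivation:
Op 1: a = malloc(5) -> a = 0; heap: [0-4 ALLOC][5-25 FREE]
Op 2: b = malloc(8) -> b = 5; heap: [0-4 ALLOC][5-12 ALLOC][13-25 FREE]
Op 3: a = realloc(a, 4) -> a = 0; heap: [0-3 ALLOC][4-4 FREE][5-12 ALLOC][13-25 FREE]
Op 4: free(a) -> (freed a); heap: [0-4 FREE][5-12 ALLOC][13-25 FREE]
Free blocks: [5 13] total_free=18 largest=13 -> 100*(18-13)/18 = 500/18 ≈ 27.778 -> rounds to 28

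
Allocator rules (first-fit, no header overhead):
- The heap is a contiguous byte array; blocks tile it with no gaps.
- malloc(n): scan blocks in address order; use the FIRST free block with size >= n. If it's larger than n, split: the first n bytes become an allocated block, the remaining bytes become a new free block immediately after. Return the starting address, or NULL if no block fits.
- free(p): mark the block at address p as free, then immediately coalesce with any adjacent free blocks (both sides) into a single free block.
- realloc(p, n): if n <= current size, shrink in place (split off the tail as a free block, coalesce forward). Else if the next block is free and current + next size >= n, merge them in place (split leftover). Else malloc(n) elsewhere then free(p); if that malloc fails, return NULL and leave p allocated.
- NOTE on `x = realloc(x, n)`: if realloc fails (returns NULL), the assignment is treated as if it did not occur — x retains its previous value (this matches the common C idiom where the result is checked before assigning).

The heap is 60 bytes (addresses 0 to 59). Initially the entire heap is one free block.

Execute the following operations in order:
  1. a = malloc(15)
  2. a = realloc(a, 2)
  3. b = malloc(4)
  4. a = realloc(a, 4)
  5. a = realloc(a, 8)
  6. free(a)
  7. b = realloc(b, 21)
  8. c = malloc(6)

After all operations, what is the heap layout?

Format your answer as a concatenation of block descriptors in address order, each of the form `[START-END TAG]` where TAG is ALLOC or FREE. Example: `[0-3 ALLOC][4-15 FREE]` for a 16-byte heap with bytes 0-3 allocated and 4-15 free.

Op 1: a = malloc(15) -> a = 0; heap: [0-14 ALLOC][15-59 FREE]
Op 2: a = realloc(a, 2) -> a = 0; heap: [0-1 ALLOC][2-59 FREE]
Op 3: b = malloc(4) -> b = 2; heap: [0-1 ALLOC][2-5 ALLOC][6-59 FREE]
Op 4: a = realloc(a, 4) -> a = 6; heap: [0-1 FREE][2-5 ALLOC][6-9 ALLOC][10-59 FREE]
Op 5: a = realloc(a, 8) -> a = 6; heap: [0-1 FREE][2-5 ALLOC][6-13 ALLOC][14-59 FREE]
Op 6: free(a) -> (freed a); heap: [0-1 FREE][2-5 ALLOC][6-59 FREE]
Op 7: b = realloc(b, 21) -> b = 2; heap: [0-1 FREE][2-22 ALLOC][23-59 FREE]
Op 8: c = malloc(6) -> c = 23; heap: [0-1 FREE][2-22 ALLOC][23-28 ALLOC][29-59 FREE]

Answer: [0-1 FREE][2-22 ALLOC][23-28 ALLOC][29-59 FREE]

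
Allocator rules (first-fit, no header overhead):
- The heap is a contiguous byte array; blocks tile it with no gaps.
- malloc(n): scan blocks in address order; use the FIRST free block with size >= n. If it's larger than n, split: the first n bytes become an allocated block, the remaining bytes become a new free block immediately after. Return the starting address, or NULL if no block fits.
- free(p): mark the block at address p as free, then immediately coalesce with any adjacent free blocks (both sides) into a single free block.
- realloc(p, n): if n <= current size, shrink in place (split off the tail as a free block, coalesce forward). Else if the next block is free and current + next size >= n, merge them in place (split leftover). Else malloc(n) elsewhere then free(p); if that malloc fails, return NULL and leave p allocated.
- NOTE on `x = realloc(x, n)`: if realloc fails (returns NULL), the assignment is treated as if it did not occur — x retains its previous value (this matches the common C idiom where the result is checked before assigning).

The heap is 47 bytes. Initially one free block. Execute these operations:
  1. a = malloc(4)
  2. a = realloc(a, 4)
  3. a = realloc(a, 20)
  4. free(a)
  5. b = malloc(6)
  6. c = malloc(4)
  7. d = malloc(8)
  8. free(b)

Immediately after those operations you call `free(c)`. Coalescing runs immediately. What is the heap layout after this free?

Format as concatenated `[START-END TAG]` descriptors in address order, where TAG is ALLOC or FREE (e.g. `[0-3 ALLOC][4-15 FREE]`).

Op 1: a = malloc(4) -> a = 0; heap: [0-3 ALLOC][4-46 FREE]
Op 2: a = realloc(a, 4) -> a = 0; heap: [0-3 ALLOC][4-46 FREE]
Op 3: a = realloc(a, 20) -> a = 0; heap: [0-19 ALLOC][20-46 FREE]
Op 4: free(a) -> (freed a); heap: [0-46 FREE]
Op 5: b = malloc(6) -> b = 0; heap: [0-5 ALLOC][6-46 FREE]
Op 6: c = malloc(4) -> c = 6; heap: [0-5 ALLOC][6-9 ALLOC][10-46 FREE]
Op 7: d = malloc(8) -> d = 10; heap: [0-5 ALLOC][6-9 ALLOC][10-17 ALLOC][18-46 FREE]
Op 8: free(b) -> (freed b); heap: [0-5 FREE][6-9 ALLOC][10-17 ALLOC][18-46 FREE]
free(c): c = 6 -> block [6-9 ALLOC]; mark free, coalesce with adjacent free neighbors -> [0-9 FREE][10-17 ALLOC][18-46 FREE]

Answer: [0-9 FREE][10-17 ALLOC][18-46 FREE]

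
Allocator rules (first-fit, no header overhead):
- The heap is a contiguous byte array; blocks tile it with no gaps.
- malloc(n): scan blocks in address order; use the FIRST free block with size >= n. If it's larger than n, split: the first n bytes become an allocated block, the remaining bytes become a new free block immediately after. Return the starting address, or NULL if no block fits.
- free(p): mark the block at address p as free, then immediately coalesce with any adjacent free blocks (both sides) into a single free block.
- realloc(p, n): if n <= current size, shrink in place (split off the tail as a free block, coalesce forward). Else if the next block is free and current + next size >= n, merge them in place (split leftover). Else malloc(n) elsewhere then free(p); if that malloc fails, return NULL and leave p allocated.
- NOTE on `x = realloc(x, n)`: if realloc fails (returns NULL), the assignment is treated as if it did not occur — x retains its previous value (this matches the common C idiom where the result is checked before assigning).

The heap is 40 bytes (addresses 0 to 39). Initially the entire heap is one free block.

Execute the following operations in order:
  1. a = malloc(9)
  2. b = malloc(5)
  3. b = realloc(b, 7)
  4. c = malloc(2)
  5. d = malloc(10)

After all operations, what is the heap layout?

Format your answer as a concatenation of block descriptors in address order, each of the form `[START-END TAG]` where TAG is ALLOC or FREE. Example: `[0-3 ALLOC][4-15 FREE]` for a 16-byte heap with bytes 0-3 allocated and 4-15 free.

Answer: [0-8 ALLOC][9-15 ALLOC][16-17 ALLOC][18-27 ALLOC][28-39 FREE]

Derivation:
Op 1: a = malloc(9) -> a = 0; heap: [0-8 ALLOC][9-39 FREE]
Op 2: b = malloc(5) -> b = 9; heap: [0-8 ALLOC][9-13 ALLOC][14-39 FREE]
Op 3: b = realloc(b, 7) -> b = 9; heap: [0-8 ALLOC][9-15 ALLOC][16-39 FREE]
Op 4: c = malloc(2) -> c = 16; heap: [0-8 ALLOC][9-15 ALLOC][16-17 ALLOC][18-39 FREE]
Op 5: d = malloc(10) -> d = 18; heap: [0-8 ALLOC][9-15 ALLOC][16-17 ALLOC][18-27 ALLOC][28-39 FREE]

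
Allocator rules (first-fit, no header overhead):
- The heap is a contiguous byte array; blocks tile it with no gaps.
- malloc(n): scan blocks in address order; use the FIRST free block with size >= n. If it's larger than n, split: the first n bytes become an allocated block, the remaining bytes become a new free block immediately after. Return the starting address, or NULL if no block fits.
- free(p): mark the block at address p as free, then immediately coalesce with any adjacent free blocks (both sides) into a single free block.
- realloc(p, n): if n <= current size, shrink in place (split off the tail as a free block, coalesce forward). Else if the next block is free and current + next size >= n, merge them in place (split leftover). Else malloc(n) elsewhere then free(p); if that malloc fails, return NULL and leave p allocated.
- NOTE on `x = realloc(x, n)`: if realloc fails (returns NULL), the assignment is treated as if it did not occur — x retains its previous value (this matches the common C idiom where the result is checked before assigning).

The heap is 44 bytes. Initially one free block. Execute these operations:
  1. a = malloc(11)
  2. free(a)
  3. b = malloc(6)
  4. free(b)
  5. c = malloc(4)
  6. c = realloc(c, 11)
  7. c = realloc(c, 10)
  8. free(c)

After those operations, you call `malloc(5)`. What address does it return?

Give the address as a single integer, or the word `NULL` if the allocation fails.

Op 1: a = malloc(11) -> a = 0; heap: [0-10 ALLOC][11-43 FREE]
Op 2: free(a) -> (freed a); heap: [0-43 FREE]
Op 3: b = malloc(6) -> b = 0; heap: [0-5 ALLOC][6-43 FREE]
Op 4: free(b) -> (freed b); heap: [0-43 FREE]
Op 5: c = malloc(4) -> c = 0; heap: [0-3 ALLOC][4-43 FREE]
Op 6: c = realloc(c, 11) -> c = 0; heap: [0-10 ALLOC][11-43 FREE]
Op 7: c = realloc(c, 10) -> c = 0; heap: [0-9 ALLOC][10-43 FREE]
Op 8: free(c) -> (freed c); heap: [0-43 FREE]
malloc(5): first-fit scan over [0-43 FREE] -> 0

Answer: 0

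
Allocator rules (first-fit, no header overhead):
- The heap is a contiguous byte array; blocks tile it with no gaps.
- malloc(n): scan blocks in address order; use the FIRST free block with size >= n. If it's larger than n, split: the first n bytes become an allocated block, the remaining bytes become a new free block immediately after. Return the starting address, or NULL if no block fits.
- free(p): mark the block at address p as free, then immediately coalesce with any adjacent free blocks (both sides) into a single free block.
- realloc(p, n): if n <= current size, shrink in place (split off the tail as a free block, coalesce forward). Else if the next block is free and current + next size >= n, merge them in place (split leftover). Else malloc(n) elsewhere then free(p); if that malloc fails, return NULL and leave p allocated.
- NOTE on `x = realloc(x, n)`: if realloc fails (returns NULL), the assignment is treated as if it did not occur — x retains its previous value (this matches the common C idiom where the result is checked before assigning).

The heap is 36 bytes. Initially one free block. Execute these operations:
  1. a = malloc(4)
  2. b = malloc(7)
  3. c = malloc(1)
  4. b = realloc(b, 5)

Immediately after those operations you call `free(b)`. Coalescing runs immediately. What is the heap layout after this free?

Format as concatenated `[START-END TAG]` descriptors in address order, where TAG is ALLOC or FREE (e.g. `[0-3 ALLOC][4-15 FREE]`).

Op 1: a = malloc(4) -> a = 0; heap: [0-3 ALLOC][4-35 FREE]
Op 2: b = malloc(7) -> b = 4; heap: [0-3 ALLOC][4-10 ALLOC][11-35 FREE]
Op 3: c = malloc(1) -> c = 11; heap: [0-3 ALLOC][4-10 ALLOC][11-11 ALLOC][12-35 FREE]
Op 4: b = realloc(b, 5) -> b = 4; heap: [0-3 ALLOC][4-8 ALLOC][9-10 FREE][11-11 ALLOC][12-35 FREE]
free(b): b = 4 -> block [4-8 ALLOC]; mark free, coalesce with adjacent free neighbors -> [0-3 ALLOC][4-10 FREE][11-11 ALLOC][12-35 FREE]

Answer: [0-3 ALLOC][4-10 FREE][11-11 ALLOC][12-35 FREE]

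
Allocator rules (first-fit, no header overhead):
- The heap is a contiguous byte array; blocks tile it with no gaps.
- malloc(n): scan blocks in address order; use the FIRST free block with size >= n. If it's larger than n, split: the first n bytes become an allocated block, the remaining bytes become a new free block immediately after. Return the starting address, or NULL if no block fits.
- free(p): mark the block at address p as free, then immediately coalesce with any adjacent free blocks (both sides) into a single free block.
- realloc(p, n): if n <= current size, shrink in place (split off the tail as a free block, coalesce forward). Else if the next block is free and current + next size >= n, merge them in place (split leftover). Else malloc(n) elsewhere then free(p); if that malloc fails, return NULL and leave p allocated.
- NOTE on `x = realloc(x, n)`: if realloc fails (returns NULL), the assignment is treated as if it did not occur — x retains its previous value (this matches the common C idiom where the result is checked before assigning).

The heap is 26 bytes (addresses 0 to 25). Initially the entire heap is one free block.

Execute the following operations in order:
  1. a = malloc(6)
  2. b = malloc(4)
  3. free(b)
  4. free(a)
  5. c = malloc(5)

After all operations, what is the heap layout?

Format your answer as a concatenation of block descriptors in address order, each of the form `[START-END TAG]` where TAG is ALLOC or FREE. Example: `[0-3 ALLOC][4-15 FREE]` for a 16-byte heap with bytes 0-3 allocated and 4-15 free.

Op 1: a = malloc(6) -> a = 0; heap: [0-5 ALLOC][6-25 FREE]
Op 2: b = malloc(4) -> b = 6; heap: [0-5 ALLOC][6-9 ALLOC][10-25 FREE]
Op 3: free(b) -> (freed b); heap: [0-5 ALLOC][6-25 FREE]
Op 4: free(a) -> (freed a); heap: [0-25 FREE]
Op 5: c = malloc(5) -> c = 0; heap: [0-4 ALLOC][5-25 FREE]

Answer: [0-4 ALLOC][5-25 FREE]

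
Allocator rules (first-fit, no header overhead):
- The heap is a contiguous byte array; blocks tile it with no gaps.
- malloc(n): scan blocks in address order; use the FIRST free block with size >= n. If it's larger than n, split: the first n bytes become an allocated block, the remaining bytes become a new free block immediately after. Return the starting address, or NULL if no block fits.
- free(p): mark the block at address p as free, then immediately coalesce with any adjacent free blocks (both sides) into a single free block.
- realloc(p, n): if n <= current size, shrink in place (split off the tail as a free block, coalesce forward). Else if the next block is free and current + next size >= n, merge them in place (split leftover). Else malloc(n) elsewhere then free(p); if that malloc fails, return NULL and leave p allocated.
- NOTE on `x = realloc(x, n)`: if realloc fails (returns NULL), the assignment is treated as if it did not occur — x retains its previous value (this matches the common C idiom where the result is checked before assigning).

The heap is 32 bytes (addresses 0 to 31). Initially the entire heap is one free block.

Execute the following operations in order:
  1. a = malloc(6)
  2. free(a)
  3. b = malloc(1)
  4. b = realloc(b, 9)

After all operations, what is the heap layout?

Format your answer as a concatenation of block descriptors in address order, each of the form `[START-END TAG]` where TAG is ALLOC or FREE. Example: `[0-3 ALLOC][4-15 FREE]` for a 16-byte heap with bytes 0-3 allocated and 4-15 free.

Answer: [0-8 ALLOC][9-31 FREE]

Derivation:
Op 1: a = malloc(6) -> a = 0; heap: [0-5 ALLOC][6-31 FREE]
Op 2: free(a) -> (freed a); heap: [0-31 FREE]
Op 3: b = malloc(1) -> b = 0; heap: [0-0 ALLOC][1-31 FREE]
Op 4: b = realloc(b, 9) -> b = 0; heap: [0-8 ALLOC][9-31 FREE]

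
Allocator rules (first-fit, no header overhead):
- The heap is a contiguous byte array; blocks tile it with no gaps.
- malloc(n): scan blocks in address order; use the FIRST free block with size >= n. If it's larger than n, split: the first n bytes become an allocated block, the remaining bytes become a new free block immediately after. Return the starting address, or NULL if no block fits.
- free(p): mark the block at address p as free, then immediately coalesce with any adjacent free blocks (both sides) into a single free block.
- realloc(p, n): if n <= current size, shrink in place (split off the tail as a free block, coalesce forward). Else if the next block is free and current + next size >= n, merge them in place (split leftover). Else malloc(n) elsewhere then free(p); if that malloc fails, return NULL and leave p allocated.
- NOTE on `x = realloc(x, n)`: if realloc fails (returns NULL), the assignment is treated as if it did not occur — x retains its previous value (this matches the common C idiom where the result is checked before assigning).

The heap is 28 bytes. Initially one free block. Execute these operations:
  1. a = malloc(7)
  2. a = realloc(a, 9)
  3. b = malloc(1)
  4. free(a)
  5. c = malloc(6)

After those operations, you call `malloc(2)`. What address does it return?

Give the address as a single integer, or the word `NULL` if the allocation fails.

Answer: 6

Derivation:
Op 1: a = malloc(7) -> a = 0; heap: [0-6 ALLOC][7-27 FREE]
Op 2: a = realloc(a, 9) -> a = 0; heap: [0-8 ALLOC][9-27 FREE]
Op 3: b = malloc(1) -> b = 9; heap: [0-8 ALLOC][9-9 ALLOC][10-27 FREE]
Op 4: free(a) -> (freed a); heap: [0-8 FREE][9-9 ALLOC][10-27 FREE]
Op 5: c = malloc(6) -> c = 0; heap: [0-5 ALLOC][6-8 FREE][9-9 ALLOC][10-27 FREE]
malloc(2): first-fit scan over [0-5 ALLOC][6-8 FREE][9-9 ALLOC][10-27 FREE] -> 6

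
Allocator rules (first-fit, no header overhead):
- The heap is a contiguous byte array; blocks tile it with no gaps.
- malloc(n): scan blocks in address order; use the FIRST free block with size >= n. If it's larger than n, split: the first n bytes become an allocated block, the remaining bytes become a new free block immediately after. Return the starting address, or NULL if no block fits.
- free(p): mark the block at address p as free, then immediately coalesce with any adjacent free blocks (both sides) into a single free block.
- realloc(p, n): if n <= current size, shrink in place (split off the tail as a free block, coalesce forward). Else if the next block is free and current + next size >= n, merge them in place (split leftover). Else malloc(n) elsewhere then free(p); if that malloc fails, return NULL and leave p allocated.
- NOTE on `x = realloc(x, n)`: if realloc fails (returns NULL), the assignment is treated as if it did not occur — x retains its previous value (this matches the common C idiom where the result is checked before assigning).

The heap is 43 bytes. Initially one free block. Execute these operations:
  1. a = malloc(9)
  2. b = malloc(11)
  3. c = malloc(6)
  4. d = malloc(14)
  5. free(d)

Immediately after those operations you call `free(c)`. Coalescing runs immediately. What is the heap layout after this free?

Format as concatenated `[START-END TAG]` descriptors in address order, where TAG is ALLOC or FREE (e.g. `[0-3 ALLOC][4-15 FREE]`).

Op 1: a = malloc(9) -> a = 0; heap: [0-8 ALLOC][9-42 FREE]
Op 2: b = malloc(11) -> b = 9; heap: [0-8 ALLOC][9-19 ALLOC][20-42 FREE]
Op 3: c = malloc(6) -> c = 20; heap: [0-8 ALLOC][9-19 ALLOC][20-25 ALLOC][26-42 FREE]
Op 4: d = malloc(14) -> d = 26; heap: [0-8 ALLOC][9-19 ALLOC][20-25 ALLOC][26-39 ALLOC][40-42 FREE]
Op 5: free(d) -> (freed d); heap: [0-8 ALLOC][9-19 ALLOC][20-25 ALLOC][26-42 FREE]
free(c): c = 20 -> block [20-25 ALLOC]; mark free, coalesce with adjacent free neighbors -> [0-8 ALLOC][9-19 ALLOC][20-42 FREE]

Answer: [0-8 ALLOC][9-19 ALLOC][20-42 FREE]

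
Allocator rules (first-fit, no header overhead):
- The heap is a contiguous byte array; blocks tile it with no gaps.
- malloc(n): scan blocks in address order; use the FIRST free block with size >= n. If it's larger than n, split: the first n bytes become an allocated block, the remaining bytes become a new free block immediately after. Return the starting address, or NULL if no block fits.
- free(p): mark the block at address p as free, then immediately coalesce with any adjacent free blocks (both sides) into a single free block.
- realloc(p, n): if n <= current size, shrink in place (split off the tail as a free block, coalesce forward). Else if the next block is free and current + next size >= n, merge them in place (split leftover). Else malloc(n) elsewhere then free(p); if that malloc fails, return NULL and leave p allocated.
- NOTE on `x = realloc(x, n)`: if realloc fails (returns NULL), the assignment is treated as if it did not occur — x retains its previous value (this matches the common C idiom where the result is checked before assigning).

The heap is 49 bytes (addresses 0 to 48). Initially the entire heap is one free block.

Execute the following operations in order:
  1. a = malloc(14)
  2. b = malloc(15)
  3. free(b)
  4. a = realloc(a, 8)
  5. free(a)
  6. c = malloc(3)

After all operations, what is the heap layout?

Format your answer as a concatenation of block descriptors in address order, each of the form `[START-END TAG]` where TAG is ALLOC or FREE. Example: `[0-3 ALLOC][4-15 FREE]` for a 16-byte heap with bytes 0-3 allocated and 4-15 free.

Op 1: a = malloc(14) -> a = 0; heap: [0-13 ALLOC][14-48 FREE]
Op 2: b = malloc(15) -> b = 14; heap: [0-13 ALLOC][14-28 ALLOC][29-48 FREE]
Op 3: free(b) -> (freed b); heap: [0-13 ALLOC][14-48 FREE]
Op 4: a = realloc(a, 8) -> a = 0; heap: [0-7 ALLOC][8-48 FREE]
Op 5: free(a) -> (freed a); heap: [0-48 FREE]
Op 6: c = malloc(3) -> c = 0; heap: [0-2 ALLOC][3-48 FREE]

Answer: [0-2 ALLOC][3-48 FREE]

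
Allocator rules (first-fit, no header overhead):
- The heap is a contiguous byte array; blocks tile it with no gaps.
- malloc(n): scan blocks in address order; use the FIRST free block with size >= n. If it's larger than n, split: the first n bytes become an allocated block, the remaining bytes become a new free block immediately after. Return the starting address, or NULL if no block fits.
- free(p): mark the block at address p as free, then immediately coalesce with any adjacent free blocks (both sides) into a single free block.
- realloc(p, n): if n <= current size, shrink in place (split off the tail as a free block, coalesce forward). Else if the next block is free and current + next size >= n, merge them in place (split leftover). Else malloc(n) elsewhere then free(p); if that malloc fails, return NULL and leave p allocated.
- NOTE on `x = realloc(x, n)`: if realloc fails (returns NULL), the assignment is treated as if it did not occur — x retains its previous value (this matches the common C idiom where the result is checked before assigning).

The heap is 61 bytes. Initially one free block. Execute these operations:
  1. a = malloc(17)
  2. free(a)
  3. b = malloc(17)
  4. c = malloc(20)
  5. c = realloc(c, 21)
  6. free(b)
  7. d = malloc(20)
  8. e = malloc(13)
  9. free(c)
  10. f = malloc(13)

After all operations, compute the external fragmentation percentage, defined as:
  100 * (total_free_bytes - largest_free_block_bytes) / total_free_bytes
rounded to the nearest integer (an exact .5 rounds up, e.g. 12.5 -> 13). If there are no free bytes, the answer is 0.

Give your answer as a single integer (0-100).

Answer: 20

Derivation:
Op 1: a = malloc(17) -> a = 0; heap: [0-16 ALLOC][17-60 FREE]
Op 2: free(a) -> (freed a); heap: [0-60 FREE]
Op 3: b = malloc(17) -> b = 0; heap: [0-16 ALLOC][17-60 FREE]
Op 4: c = malloc(20) -> c = 17; heap: [0-16 ALLOC][17-36 ALLOC][37-60 FREE]
Op 5: c = realloc(c, 21) -> c = 17; heap: [0-16 ALLOC][17-37 ALLOC][38-60 FREE]
Op 6: free(b) -> (freed b); heap: [0-16 FREE][17-37 ALLOC][38-60 FREE]
Op 7: d = malloc(20) -> d = 38; heap: [0-16 FREE][17-37 ALLOC][38-57 ALLOC][58-60 FREE]
Op 8: e = malloc(13) -> e = 0; heap: [0-12 ALLOC][13-16 FREE][17-37 ALLOC][38-57 ALLOC][58-60 FREE]
Op 9: free(c) -> (freed c); heap: [0-12 ALLOC][13-37 FREE][38-57 ALLOC][58-60 FREE]
Op 10: f = malloc(13) -> f = 13; heap: [0-12 ALLOC][13-25 ALLOC][26-37 FREE][38-57 ALLOC][58-60 FREE]
Free blocks: [12 3] total_free=15 largest=12 -> 100*(15-12)/15 = 300/15 = 20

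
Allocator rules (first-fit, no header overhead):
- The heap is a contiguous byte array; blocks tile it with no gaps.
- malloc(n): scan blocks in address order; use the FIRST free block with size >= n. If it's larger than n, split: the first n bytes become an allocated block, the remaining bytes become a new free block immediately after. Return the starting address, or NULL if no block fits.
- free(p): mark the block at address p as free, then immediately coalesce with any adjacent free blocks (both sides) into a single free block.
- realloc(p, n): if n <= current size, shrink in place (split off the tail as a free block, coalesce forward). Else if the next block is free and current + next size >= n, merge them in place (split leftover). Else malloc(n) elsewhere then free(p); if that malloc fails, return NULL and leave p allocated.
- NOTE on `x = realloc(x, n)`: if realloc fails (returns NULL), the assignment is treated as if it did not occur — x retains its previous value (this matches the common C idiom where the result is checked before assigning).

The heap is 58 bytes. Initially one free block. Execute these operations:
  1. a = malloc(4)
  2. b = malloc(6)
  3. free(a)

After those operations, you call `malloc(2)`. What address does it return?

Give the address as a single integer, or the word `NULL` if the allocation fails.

Answer: 0

Derivation:
Op 1: a = malloc(4) -> a = 0; heap: [0-3 ALLOC][4-57 FREE]
Op 2: b = malloc(6) -> b = 4; heap: [0-3 ALLOC][4-9 ALLOC][10-57 FREE]
Op 3: free(a) -> (freed a); heap: [0-3 FREE][4-9 ALLOC][10-57 FREE]
malloc(2): first-fit scan over [0-3 FREE][4-9 ALLOC][10-57 FREE] -> 0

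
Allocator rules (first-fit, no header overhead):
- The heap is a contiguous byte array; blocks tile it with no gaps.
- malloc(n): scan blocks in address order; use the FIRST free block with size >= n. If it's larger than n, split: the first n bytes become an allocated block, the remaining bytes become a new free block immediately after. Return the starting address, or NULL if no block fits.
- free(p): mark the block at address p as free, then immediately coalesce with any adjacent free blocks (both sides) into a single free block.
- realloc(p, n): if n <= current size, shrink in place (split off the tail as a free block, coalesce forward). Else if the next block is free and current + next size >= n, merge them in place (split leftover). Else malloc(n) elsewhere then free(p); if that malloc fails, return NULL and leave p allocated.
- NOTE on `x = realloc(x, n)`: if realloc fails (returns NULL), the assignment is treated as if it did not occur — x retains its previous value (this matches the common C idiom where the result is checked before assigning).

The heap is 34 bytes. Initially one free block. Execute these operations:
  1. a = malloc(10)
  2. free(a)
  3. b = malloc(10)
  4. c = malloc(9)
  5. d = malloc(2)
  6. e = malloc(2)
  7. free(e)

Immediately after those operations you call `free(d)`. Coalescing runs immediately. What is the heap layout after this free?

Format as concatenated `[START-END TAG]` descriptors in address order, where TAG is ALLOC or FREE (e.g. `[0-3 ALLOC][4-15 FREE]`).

Answer: [0-9 ALLOC][10-18 ALLOC][19-33 FREE]

Derivation:
Op 1: a = malloc(10) -> a = 0; heap: [0-9 ALLOC][10-33 FREE]
Op 2: free(a) -> (freed a); heap: [0-33 FREE]
Op 3: b = malloc(10) -> b = 0; heap: [0-9 ALLOC][10-33 FREE]
Op 4: c = malloc(9) -> c = 10; heap: [0-9 ALLOC][10-18 ALLOC][19-33 FREE]
Op 5: d = malloc(2) -> d = 19; heap: [0-9 ALLOC][10-18 ALLOC][19-20 ALLOC][21-33 FREE]
Op 6: e = malloc(2) -> e = 21; heap: [0-9 ALLOC][10-18 ALLOC][19-20 ALLOC][21-22 ALLOC][23-33 FREE]
Op 7: free(e) -> (freed e); heap: [0-9 ALLOC][10-18 ALLOC][19-20 ALLOC][21-33 FREE]
free(d): d = 19 -> block [19-20 ALLOC]; mark free, coalesce with adjacent free neighbors -> [0-9 ALLOC][10-18 ALLOC][19-33 FREE]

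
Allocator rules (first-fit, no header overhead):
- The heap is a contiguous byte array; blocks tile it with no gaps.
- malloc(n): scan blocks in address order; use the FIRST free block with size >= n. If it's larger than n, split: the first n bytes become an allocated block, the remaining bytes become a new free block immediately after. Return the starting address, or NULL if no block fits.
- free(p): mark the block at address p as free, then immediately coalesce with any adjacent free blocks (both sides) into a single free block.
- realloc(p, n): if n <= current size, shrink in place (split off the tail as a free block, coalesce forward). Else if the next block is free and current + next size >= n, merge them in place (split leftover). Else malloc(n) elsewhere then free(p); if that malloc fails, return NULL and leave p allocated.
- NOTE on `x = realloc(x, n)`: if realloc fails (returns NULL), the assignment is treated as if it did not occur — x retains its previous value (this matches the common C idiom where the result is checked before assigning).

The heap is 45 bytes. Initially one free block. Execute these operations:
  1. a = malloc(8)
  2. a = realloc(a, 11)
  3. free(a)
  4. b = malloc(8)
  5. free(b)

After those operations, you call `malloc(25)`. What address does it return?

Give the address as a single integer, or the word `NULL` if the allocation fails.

Op 1: a = malloc(8) -> a = 0; heap: [0-7 ALLOC][8-44 FREE]
Op 2: a = realloc(a, 11) -> a = 0; heap: [0-10 ALLOC][11-44 FREE]
Op 3: free(a) -> (freed a); heap: [0-44 FREE]
Op 4: b = malloc(8) -> b = 0; heap: [0-7 ALLOC][8-44 FREE]
Op 5: free(b) -> (freed b); heap: [0-44 FREE]
malloc(25): first-fit scan over [0-44 FREE] -> 0

Answer: 0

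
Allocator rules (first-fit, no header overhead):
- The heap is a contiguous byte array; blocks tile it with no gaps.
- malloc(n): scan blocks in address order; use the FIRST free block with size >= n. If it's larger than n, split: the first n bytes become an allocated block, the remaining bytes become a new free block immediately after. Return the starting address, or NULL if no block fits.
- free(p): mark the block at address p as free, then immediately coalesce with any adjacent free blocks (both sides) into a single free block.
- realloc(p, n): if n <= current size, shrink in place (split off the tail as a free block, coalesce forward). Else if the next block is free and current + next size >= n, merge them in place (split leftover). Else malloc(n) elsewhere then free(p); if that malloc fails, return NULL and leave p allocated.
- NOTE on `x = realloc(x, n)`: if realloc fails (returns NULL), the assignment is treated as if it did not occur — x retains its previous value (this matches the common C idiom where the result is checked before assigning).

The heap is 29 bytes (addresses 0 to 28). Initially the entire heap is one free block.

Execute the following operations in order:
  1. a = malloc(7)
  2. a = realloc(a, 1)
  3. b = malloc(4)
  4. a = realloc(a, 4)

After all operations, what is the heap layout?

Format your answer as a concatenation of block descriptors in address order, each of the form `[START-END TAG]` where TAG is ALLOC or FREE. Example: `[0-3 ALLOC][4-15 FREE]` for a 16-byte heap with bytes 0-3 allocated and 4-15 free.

Op 1: a = malloc(7) -> a = 0; heap: [0-6 ALLOC][7-28 FREE]
Op 2: a = realloc(a, 1) -> a = 0; heap: [0-0 ALLOC][1-28 FREE]
Op 3: b = malloc(4) -> b = 1; heap: [0-0 ALLOC][1-4 ALLOC][5-28 FREE]
Op 4: a = realloc(a, 4) -> a = 5; heap: [0-0 FREE][1-4 ALLOC][5-8 ALLOC][9-28 FREE]

Answer: [0-0 FREE][1-4 ALLOC][5-8 ALLOC][9-28 FREE]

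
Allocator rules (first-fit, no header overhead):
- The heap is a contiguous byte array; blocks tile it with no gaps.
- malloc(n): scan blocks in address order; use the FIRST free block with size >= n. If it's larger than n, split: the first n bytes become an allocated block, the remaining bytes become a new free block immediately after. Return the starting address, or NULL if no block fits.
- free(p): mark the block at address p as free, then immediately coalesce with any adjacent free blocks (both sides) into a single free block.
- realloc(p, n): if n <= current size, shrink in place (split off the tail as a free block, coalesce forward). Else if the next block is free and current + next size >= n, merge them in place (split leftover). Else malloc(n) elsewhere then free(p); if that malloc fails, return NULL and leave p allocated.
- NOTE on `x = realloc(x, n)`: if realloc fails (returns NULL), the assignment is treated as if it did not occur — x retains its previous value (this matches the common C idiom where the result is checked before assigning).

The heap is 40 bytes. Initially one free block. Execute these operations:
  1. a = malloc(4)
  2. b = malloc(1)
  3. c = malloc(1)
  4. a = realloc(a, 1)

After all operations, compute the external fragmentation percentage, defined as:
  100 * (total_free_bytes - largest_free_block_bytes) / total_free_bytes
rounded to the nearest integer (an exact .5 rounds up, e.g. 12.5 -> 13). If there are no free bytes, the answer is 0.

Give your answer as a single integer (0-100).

Answer: 8

Derivation:
Op 1: a = malloc(4) -> a = 0; heap: [0-3 ALLOC][4-39 FREE]
Op 2: b = malloc(1) -> b = 4; heap: [0-3 ALLOC][4-4 ALLOC][5-39 FREE]
Op 3: c = malloc(1) -> c = 5; heap: [0-3 ALLOC][4-4 ALLOC][5-5 ALLOC][6-39 FREE]
Op 4: a = realloc(a, 1) -> a = 0; heap: [0-0 ALLOC][1-3 FREE][4-4 ALLOC][5-5 ALLOC][6-39 FREE]
Free blocks: [3 34] total_free=37 largest=34 -> 100*(37-34)/37 = 300/37 ≈ 8.108 -> rounds to 8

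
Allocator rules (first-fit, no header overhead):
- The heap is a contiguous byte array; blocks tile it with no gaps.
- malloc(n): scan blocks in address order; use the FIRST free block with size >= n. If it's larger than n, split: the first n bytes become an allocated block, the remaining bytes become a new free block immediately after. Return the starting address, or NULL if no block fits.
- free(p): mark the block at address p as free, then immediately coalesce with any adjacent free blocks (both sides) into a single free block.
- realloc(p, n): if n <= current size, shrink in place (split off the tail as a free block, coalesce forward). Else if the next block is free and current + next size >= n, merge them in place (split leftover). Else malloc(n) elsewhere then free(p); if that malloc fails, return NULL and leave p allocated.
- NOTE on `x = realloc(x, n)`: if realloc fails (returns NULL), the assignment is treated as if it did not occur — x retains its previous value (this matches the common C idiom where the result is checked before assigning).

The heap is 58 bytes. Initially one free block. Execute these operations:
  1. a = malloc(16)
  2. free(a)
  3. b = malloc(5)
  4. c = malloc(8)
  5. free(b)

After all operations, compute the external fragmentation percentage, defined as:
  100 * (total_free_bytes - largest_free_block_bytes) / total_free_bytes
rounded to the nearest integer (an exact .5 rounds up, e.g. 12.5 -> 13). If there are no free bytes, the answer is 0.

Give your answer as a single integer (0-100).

Answer: 10

Derivation:
Op 1: a = malloc(16) -> a = 0; heap: [0-15 ALLOC][16-57 FREE]
Op 2: free(a) -> (freed a); heap: [0-57 FREE]
Op 3: b = malloc(5) -> b = 0; heap: [0-4 ALLOC][5-57 FREE]
Op 4: c = malloc(8) -> c = 5; heap: [0-4 ALLOC][5-12 ALLOC][13-57 FREE]
Op 5: free(b) -> (freed b); heap: [0-4 FREE][5-12 ALLOC][13-57 FREE]
Free blocks: [5 45] total_free=50 largest=45 -> 100*(50-45)/50 = 500/50 = 10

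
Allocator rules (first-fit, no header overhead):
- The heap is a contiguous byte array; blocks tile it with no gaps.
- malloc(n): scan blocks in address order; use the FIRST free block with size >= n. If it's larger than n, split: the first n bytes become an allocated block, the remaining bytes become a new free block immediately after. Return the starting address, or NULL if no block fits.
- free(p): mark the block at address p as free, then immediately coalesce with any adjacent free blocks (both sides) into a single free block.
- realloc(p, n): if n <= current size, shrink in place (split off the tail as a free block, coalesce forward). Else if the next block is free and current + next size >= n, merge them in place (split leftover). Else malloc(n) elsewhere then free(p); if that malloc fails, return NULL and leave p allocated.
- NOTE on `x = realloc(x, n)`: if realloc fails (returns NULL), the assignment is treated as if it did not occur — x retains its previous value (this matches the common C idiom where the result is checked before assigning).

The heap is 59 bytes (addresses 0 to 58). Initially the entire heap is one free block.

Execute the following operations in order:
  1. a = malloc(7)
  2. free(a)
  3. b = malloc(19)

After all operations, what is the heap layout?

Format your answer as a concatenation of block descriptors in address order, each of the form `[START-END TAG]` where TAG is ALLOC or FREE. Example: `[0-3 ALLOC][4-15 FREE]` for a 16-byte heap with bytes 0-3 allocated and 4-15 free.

Op 1: a = malloc(7) -> a = 0; heap: [0-6 ALLOC][7-58 FREE]
Op 2: free(a) -> (freed a); heap: [0-58 FREE]
Op 3: b = malloc(19) -> b = 0; heap: [0-18 ALLOC][19-58 FREE]

Answer: [0-18 ALLOC][19-58 FREE]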